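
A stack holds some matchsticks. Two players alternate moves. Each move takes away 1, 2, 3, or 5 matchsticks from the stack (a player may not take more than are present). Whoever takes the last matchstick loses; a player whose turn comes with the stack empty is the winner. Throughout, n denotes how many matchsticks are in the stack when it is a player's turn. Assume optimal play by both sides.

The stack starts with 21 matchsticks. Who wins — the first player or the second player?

Work bottom-up. With no move the player to move wins. Otherwise the position is W if at least one move leads to an L position for the opponent, and L if every move leads to a W.
n=0: no move; the opponent has just taken the last matchstick and therefore loses → W
n=1: →0(W) only, which is W, so L
n=2: →1(L), so W
n=3: →1(L), so W
n=4: →1(L), so W
n=5: →4(W), 3(W), 2(W), 0(W) — all W, so L
n=6: →5(L), so W
n=7: →5(L), so W
n=8: →5(L), so W
n=9: →8(W), 7(W), 6(W), 4(W) — all W, so L
n=10: →9(L), so W
n=11: →9(L), so W
n=12: →9(L), so W
n=13: →12(W), 11(W), 10(W), 8(W) — all W, so L
n=14: →13(L), so W
n=15: →13(L), so W
n=16: →13(L), so W
n=17: →16(W), 15(W), 14(W), 12(W) — all W, so L
n=18: →17(L), so W
n=19: →17(L), so W
n=20: →17(L), so W
n=21: →20(W), 19(W), 18(W), 16(W) — all W, so L
Every move from 21 reaches a W position, so the mover loses.

The second player wins.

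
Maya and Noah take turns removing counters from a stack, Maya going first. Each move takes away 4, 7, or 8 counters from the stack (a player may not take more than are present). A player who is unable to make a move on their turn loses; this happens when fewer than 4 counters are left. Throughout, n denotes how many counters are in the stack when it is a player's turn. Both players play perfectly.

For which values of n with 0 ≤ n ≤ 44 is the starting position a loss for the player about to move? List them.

Build the W/L table. Terminal = L. A non-terminal position is W if it has a move to some L; otherwise it is L.
n=0: no move → L
n=1: no move → L
n=2: no move → L
n=3: no move → L
n=4: →0(L), so W
n=5: →1(L), so W
n=6: →2(L), so W
n=7: →3(L), so W
n=8: →1(L), so W
n=9: →2(L), so W
n=10: →3(L), so W
n=11: →3(L), so W
n=12: →8(W), 5(W), 4(W) — all W, so L
n=13: →9(W), 6(W), 5(W) — all W, so L
n=14: →10(W), 7(W), 6(W) — all W, so L
n=15: →11(W), 8(W), 7(W) — all W, so L
n=16: →12(L), so W
n=17: →13(L), so W
n=18: →14(L), so W
n=19: →15(L), so W
n=20: →13(L), so W
n=21: →14(L), so W
n=22: →15(L), so W
n=23: →15(L), so W
n=24: →20(W), 17(W), 16(W) — all W, so L
n=25: →21(W), 18(W), 17(W) — all W, so L
n=26: →22(W), 19(W), 18(W) — all W, so L
n=27: →23(W), 20(W), 19(W) — all W, so L
n=28: →24(L), so W
n=29: →25(L), so W
n=30: →26(L), so W
n=31: →27(L), so W
n=32: →25(L), so W
n=33: →26(L), so W
n=34: →27(L), so W
n=35: →27(L), so W
n=36: →32(W), 29(W), 28(W) — all W, so L
n=37: →33(W), 30(W), 29(W) — all W, so L
n=38: →34(W), 31(W), 30(W) — all W, so L
n=39: →35(W), 32(W), 31(W) — all W, so L
n=40: →36(L), so W
n=41: →37(L), so W
n=42: →38(L), so W
n=43: →39(L), so W
n=44: →37(L), so W
Reading off the rows marked L gives the requested list; there are 16 such values of n.

0, 1, 2, 3, 12, 13, 14, 15, 24, 25, 26, 27, 36, 37, 38, 39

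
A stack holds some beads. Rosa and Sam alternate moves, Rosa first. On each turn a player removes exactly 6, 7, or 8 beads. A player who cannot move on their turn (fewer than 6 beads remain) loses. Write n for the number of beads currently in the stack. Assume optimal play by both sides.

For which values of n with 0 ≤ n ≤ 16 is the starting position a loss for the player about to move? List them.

Compute win/loss labels from the base case upward. A position with no move is L. Any other position is W if it can reach an L in one move, else L.
n=0: no move → L
n=1: no move → L
n=2: no move → L
n=3: no move → L
n=4: no move → L
n=5: no move → L
n=6: reaches L-position 0 → W
n=7: reaches L-position 1 → W
n=8: reaches L-position 2 → W
n=9: reaches L-position 3 → W
n=10: reaches L-position 4 → W
n=11: reaches L-position 5 → W
n=12: reaches L-position 5 → W
n=13: reaches L-position 5 → W
n=14: only reaches 8(W), 7(W), 6(W), all W → L
n=15: only reaches 9(W), 8(W), 7(W), all W → L
n=16: only reaches 10(W), 9(W), 8(W), all W → L
Reading off the rows marked L gives the requested list; there are 9 such values of n.

0, 1, 2, 3, 4, 5, 14, 15, 16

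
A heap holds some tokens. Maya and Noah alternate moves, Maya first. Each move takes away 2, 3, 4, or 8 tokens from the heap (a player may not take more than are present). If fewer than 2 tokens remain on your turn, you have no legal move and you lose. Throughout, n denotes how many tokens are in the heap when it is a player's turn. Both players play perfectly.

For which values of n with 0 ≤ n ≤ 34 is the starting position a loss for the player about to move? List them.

0, 1, 6, 7, 12, 13, 18, 19, 24, 25, 30, 31

Compute win/loss labels from the base case upward. A position with no move is L. Any other position is W if it can reach an L in one move, else L.
n=0: no move → L
n=1: no move → L
n=2: reaches L-position 0 → W
n=3: reaches L-position 1 → W
n=4: reaches L-position 1 → W
n=5: reaches L-position 1 → W
n=6: only reaches 4(W), 3(W), 2(W), all W → L
n=7: only reaches 5(W), 4(W), 3(W), all W → L
n=8: reaches L-position 6 → W
n=9: reaches L-position 7 → W
n=10: reaches L-position 7 → W
n=11: reaches L-position 7 → W
n=12: only reaches 10(W), 9(W), 8(W), 4(W), all W → L
n=13: only reaches 11(W), 10(W), 9(W), 5(W), all W → L
n=14: reaches L-position 12 → W
n=15: reaches L-position 13 → W
n=16: reaches L-position 13 → W
n=17: reaches L-position 13 → W
n=18: only reaches 16(W), 15(W), 14(W), 10(W), all W → L
n=19: only reaches 17(W), 16(W), 15(W), 11(W), all W → L
n=20: reaches L-position 18 → W
n=21: reaches L-position 19 → W
n=22: reaches L-position 19 → W
n=23: reaches L-position 19 → W
n=24: only reaches 22(W), 21(W), 20(W), 16(W), all W → L
n=25: only reaches 23(W), 22(W), 21(W), 17(W), all W → L
n=26: reaches L-position 24 → W
n=27: reaches L-position 25 → W
n=28: reaches L-position 25 → W
n=29: reaches L-position 25 → W
n=30: only reaches 28(W), 27(W), 26(W), 22(W), all W → L
n=31: only reaches 29(W), 28(W), 27(W), 23(W), all W → L
n=32: reaches L-position 30 → W
n=33: reaches L-position 31 → W
n=34: reaches L-position 31 → W
Reading off the rows marked L gives the requested list; there are 12 such values of n.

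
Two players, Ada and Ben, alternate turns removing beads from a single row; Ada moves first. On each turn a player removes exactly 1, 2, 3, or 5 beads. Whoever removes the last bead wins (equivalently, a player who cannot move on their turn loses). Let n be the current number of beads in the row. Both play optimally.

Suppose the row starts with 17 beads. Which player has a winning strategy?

Ada wins.

Use the standard recursion: the mover loses at a terminal position; elsewhere, the mover wins exactly when some move hands the opponent an L position.
n=0: no move → L
n=1: →0(L), so W
n=2: →0(L), so W
n=3: →0(L), so W
n=4: →3(W), 2(W), 1(W) — all W, so L
n=5: →4(L), so W
n=6: →4(L), so W
n=7: →4(L), so W
n=8: →7(W), 6(W), 5(W), 3(W) — all W, so L
n=9: →8(L), so W
n=10: →8(L), so W
n=11: →8(L), so W
n=12: →11(W), 10(W), 9(W), 7(W) — all W, so L
n=13: →12(L), so W
n=14: →12(L), so W
n=15: →12(L), so W
n=16: →15(W), 14(W), 13(W), 11(W) — all W, so L
n=17: →16(L), so W
The starting position 17 is W: Ada should remove 1, leaving 16, handing over an L position.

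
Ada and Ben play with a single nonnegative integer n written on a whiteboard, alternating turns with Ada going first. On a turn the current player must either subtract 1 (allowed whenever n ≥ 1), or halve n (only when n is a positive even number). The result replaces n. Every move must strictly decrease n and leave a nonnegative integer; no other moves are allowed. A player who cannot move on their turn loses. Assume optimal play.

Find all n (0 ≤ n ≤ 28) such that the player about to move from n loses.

Work bottom-up. With no move the player to move loses. Otherwise the position is W if at least one move leads to an L position for the opponent, and L if every move leads to a W.
n=0: no move → L
n=1: W (go to 0, an L position)
n=2: L (sole option 1(W) is W)
n=3: W (go to 2, an L position)
n=4: W (go to 2, an L position)
n=5: L (sole option 4(W) is W)
n=6: W (go to 5, an L position)
n=7: L (sole option 6(W) is W)
n=8: W (go to 7, an L position)
n=9: L (sole option 8(W) is W)
n=10: W (go to 5, an L position)
n=11: L (sole option 10(W) is W)
n=12: W (go to 11, an L position)
n=13: L (sole option 12(W) is W)
n=14: W (go to 7, an L position)
n=15: L (sole option 14(W) is W)
n=16: W (go to 15, an L position)
n=17: L (sole option 16(W) is W)
n=18: W (go to 9, an L position)
n=19: L (sole option 18(W) is W)
n=20: W (go to 19, an L position)
n=21: L (sole option 20(W) is W)
n=22: W (go to 11, an L position)
n=23: L (sole option 22(W) is W)
n=24: W (go to 23, an L position)
n=25: L (sole option 24(W) is W)
n=26: W (go to 13, an L position)
n=27: L (sole option 26(W) is W)
n=28: W (go to 27, an L position)
The losing starting values of n are exactly the entries labelled L in this table (14 of them).

0, 2, 5, 7, 9, 11, 13, 15, 17, 19, 21, 23, 25, 27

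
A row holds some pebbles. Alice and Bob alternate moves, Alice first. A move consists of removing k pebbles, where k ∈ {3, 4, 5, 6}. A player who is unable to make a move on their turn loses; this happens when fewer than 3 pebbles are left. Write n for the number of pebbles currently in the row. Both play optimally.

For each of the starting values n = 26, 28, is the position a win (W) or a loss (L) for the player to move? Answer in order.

26: W, 28: L

Work bottom-up. With no move the player to move loses. Otherwise the position is W if at least one move leads to an L position for the opponent, and L if every move leads to a W.
n=0: no move → L
n=1: no move → L
n=2: no move → L
n=3: can move to 0, which is L ⇒ W
n=4: can move to 1, which is L ⇒ W
n=5: can move to 2, which is L ⇒ W
n=6: can move to 2, which is L ⇒ W
n=7: can move to 2, which is L ⇒ W
n=8: can move to 2, which is L ⇒ W
n=9: moves to 6(W), 5(W), 4(W), 3(W); every one is W ⇒ L
n=10: moves to 7(W), 6(W), 5(W), 4(W); every one is W ⇒ L
n=11: moves to 8(W), 7(W), 6(W), 5(W); every one is W ⇒ L
n=12: can move to 9, which is L ⇒ W
n=13: can move to 10, which is L ⇒ W
n=14: can move to 11, which is L ⇒ W
n=15: can move to 11, which is L ⇒ W
n=16: can move to 11, which is L ⇒ W
n=17: can move to 11, which is L ⇒ W
n=18: moves to 15(W), 14(W), 13(W), 12(W); every one is W ⇒ L
n=19: moves to 16(W), 15(W), 14(W), 13(W); every one is W ⇒ L
n=20: moves to 17(W), 16(W), 15(W), 14(W); every one is W ⇒ L
n=21: can move to 18, which is L ⇒ W
n=22: can move to 19, which is L ⇒ W
n=23: can move to 20, which is L ⇒ W
n=24: can move to 20, which is L ⇒ W
n=25: can move to 20, which is L ⇒ W
n=26: can move to 20, which is L ⇒ W
n=27: moves to 24(W), 23(W), 22(W), 21(W); every one is W ⇒ L
n=28: moves to 25(W), 24(W), 23(W), 22(W); every one is W ⇒ L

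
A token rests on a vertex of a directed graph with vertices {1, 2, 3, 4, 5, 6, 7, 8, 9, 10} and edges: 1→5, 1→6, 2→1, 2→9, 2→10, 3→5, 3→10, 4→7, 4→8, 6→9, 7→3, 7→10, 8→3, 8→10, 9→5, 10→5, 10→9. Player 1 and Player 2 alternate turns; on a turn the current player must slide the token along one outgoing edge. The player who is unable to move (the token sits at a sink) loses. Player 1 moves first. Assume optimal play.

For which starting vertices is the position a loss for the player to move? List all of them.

2, 5, 6, 7, 8

Compute win/loss labels from the base case upward. A position with no move is L. Any other position is W if it can reach an L in one move, else L.
Every edge goes from a vertex to one that appears earlier in the order 5, 9, 10, 3, 7, 8, 6, 1, 2, 4, so processing vertices in that order labels each vertex after all of its successors.
5: no outgoing edge → L
9: reaches L-position 5 → W
10: reaches L-position 5 → W
3: reaches L-position 5 → W
7: only reaches 3(W), 10(W), all W → L
8: only reaches 3(W), 10(W), all W → L
6: only reaches 9(W), which is W → L
1: reaches L-position 6 → W
2: only reaches 1(W), 10(W), 9(W), all W → L
4: reaches L-position 8 → W
The losing starting vertices are exactly the entries labelled L in this table (5 of them).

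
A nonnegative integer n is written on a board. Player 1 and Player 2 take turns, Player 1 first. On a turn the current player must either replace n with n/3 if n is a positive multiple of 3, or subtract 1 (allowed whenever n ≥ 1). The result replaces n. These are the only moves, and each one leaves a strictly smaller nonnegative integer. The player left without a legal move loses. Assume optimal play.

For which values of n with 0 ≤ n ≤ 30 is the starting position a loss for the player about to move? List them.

0, 2, 4, 7, 9, 11, 13, 15, 17, 19, 22, 24, 26, 28, 30

Classify positions by backward induction: terminal positions (no move available) are L. From any other position, the mover wins iff some move reaches an L.
n=0: no move → L
n=1: can move to 0, which is L ⇒ W
n=2: the only move is to 1(W), a W ⇒ L
n=3: can move to 2, which is L ⇒ W
n=4: the only move is to 3(W), a W ⇒ L
n=5: can move to 4, which is L ⇒ W
n=6: can move to 2, which is L ⇒ W
n=7: the only move is to 6(W), a W ⇒ L
n=8: can move to 7, which is L ⇒ W
n=9: moves to 3(W), 8(W); every one is W ⇒ L
n=10: can move to 9, which is L ⇒ W
n=11: the only move is to 10(W), a W ⇒ L
n=12: can move to 4, which is L ⇒ W
n=13: the only move is to 12(W), a W ⇒ L
n=14: can move to 13, which is L ⇒ W
n=15: moves to 5(W), 14(W); every one is W ⇒ L
n=16: can move to 15, which is L ⇒ W
n=17: the only move is to 16(W), a W ⇒ L
n=18: can move to 17, which is L ⇒ W
n=19: the only move is to 18(W), a W ⇒ L
n=20: can move to 19, which is L ⇒ W
n=21: can move to 7, which is L ⇒ W
n=22: the only move is to 21(W), a W ⇒ L
n=23: can move to 22, which is L ⇒ W
n=24: moves to 8(W), 23(W); every one is W ⇒ L
n=25: can move to 24, which is L ⇒ W
n=26: the only move is to 25(W), a W ⇒ L
n=27: can move to 9, which is L ⇒ W
n=28: the only move is to 27(W), a W ⇒ L
n=29: can move to 28, which is L ⇒ W
n=30: moves to 10(W), 29(W); every one is W ⇒ L
Reading off the rows marked L gives the requested list; there are 15 such values of n.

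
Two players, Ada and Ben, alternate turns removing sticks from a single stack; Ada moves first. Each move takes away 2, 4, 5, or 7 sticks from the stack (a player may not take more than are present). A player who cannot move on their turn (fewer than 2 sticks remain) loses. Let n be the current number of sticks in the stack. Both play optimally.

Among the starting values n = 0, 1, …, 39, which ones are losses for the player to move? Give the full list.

0, 1, 9, 10, 18, 19, 27, 28, 36, 37

Use the standard recursion: the mover loses at a terminal position; elsewhere, the mover wins exactly when some move hands the opponent an L position.
n=0: no move → L
n=1: no move → L
n=2: →0(L), so W
n=3: →1(L), so W
n=4: →0(L), so W
n=5: →1(L), so W
n=6: →1(L), so W
n=7: →0(L), so W
n=8: →1(L), so W
n=9: →7(W), 5(W), 4(W), 2(W) — all W, so L
n=10: →8(W), 6(W), 5(W), 3(W) — all W, so L
n=11: →9(L), so W
n=12: →10(L), so W
n=13: →9(L), so W
n=14: →10(L), so W
n=15: →10(L), so W
n=16: →9(L), so W
n=17: →10(L), so W
n=18: →16(W), 14(W), 13(W), 11(W) — all W, so L
n=19: →17(W), 15(W), 14(W), 12(W) — all W, so L
n=20: →18(L), so W
n=21: →19(L), so W
n=22: →18(L), so W
n=23: →19(L), so W
n=24: →19(L), so W
n=25: →18(L), so W
n=26: →19(L), so W
n=27: →25(W), 23(W), 22(W), 20(W) — all W, so L
n=28: →26(W), 24(W), 23(W), 21(W) — all W, so L
n=29: →27(L), so W
n=30: →28(L), so W
n=31: →27(L), so W
n=32: →28(L), so W
n=33: →28(L), so W
n=34: →27(L), so W
n=35: →28(L), so W
n=36: →34(W), 32(W), 31(W), 29(W) — all W, so L
n=37: →35(W), 33(W), 32(W), 30(W) — all W, so L
n=38: →36(L), so W
n=39: →37(L), so W
The losing starting values of n are exactly the entries labelled L in this table (10 of them).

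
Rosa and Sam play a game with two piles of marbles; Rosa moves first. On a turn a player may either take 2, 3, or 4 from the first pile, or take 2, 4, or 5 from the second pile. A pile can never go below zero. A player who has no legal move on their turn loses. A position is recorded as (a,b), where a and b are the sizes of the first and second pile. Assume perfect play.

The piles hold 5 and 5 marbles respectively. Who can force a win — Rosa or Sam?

Sam wins.

Build the W/L table. Terminal = L. A non-terminal position is W if it has a move to some L; otherwise it is L.
No move ever increases a pile, so every position that can arise here has a ≤ 5 and b ≤ 5; it is enough to label the cells with 0 ≤ a ≤ 5 and 0 ≤ b ≤ 5.
Every move lowers a or b (never raises either), so fill the grid row by row in increasing a, and left to right within a row: each cell's successors are then already labelled.
      b=0  b=1  b=2  b=3  b=4  b=5
a=0:    L    L    W    W    W    W
a=1:    L    L    W    W    W    W
a=2:    W    W    L    L    W    W
a=3:    W    W    L    L    W    W
a=4:    W    W    W    W    L    L
a=5:    W    W    W    W    L    L
Cells with no legal move (terminal, hence L): (0,0), (0,1), (1,0), (1,1).
The remaining L cells, each justified by listing all of its moves:
(2,2): L (options (0,2)(W), (2,0)(W) are all W)
(2,3): L (options (0,3)(W), (2,1)(W) are all W)
(3,2): L (options (1,2)(W), (0,2)(W), (3,0)(W) are all W)
(3,3): L (options (1,3)(W), (0,3)(W), (3,1)(W) are all W)
(4,4): L (options (2,4)(W), (1,4)(W), (0,4)(W), (4,2)(W), (4,0)(W) are all W)
(4,5): L (options (2,5)(W), (1,5)(W), (0,5)(W), (4,3)(W), (4,1)(W), (4,0)(W) are all W)
(5,4): L (options (3,4)(W), (2,4)(W), (1,4)(W), (5,2)(W), (5,0)(W) are all W)
(5,5): L (options (3,5)(W), (2,5)(W), (1,5)(W), (5,3)(W), (5,1)(W), (5,0)(W) are all W)
Every other cell has at least one move into one of the L cells above, so it is W.
Every move from (5,5) reaches a W position, so the mover loses.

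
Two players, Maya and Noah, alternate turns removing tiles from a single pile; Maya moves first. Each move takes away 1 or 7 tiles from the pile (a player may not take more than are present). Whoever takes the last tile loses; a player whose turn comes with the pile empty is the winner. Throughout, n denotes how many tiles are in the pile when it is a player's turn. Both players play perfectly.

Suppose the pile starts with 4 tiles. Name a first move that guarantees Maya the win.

Build the W/L table. Terminal = W. A non-terminal position is W if it has a move to some L; otherwise it is L.
n=0: no move; the opponent has just taken the last tile and therefore loses → W
n=1: only reaches 0(W), which is W → L
n=2: reaches L-position 1 → W
n=3: only reaches 2(W), which is W → L
n=4: reaches L-position 3 → W
From 4, the L positions reachable in one move are: 3.

Remove 1, leaving 3.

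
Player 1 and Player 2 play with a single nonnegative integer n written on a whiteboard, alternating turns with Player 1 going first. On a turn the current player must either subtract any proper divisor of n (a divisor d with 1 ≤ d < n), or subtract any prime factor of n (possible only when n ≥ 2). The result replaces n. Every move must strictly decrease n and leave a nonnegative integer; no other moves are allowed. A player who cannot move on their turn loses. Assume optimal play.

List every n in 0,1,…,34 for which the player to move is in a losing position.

Positions with no move are L. A position that does have a move is losing for the player to move precisely when every available move leads to a winning position for the opponent. Fill in the labels:
n=0: no move → L
n=1: no move → L
n=2: can move to 0, which is L ⇒ W
n=3: can move to 0, which is L ⇒ W
n=4: moves to 2(W), 3(W); every one is W ⇒ L
n=5: can move to 0, which is L ⇒ W
n=6: can move to 4, which is L ⇒ W
n=7: can move to 0, which is L ⇒ W
n=8: can move to 4, which is L ⇒ W
n=9: moves to 6(W), 8(W); every one is W ⇒ L
n=10: can move to 9, which is L ⇒ W
n=11: can move to 0, which is L ⇒ W
n=12: can move to 9, which is L ⇒ W
n=13: can move to 0, which is L ⇒ W
n=14: moves to 7(W), 12(W), 13(W); every one is W ⇒ L
n=15: can move to 14, which is L ⇒ W
n=16: can move to 14, which is L ⇒ W
n=17: can move to 0, which is L ⇒ W
n=18: can move to 9, which is L ⇒ W
n=19: can move to 0, which is L ⇒ W
n=20: moves to 10(W), 15(W), 16(W), 18(W), 19(W); every one is W ⇒ L
n=21: can move to 14, which is L ⇒ W
n=22: can move to 20, which is L ⇒ W
n=23: can move to 0, which is L ⇒ W
n=24: can move to 20, which is L ⇒ W
n=25: can move to 20, which is L ⇒ W
n=26: moves to 13(W), 24(W), 25(W); every one is W ⇒ L
n=27: can move to 26, which is L ⇒ W
n=28: can move to 14, which is L ⇒ W
n=29: can move to 0, which is L ⇒ W
n=30: can move to 20, which is L ⇒ W
n=31: can move to 0, which is L ⇒ W
n=32: moves to 16(W), 24(W), 28(W), 30(W), 31(W); every one is W ⇒ L
n=33: can move to 32, which is L ⇒ W
n=34: can move to 32, which is L ⇒ W
The losing starting values of n are exactly the entries labelled L in this table (8 of them).

0, 1, 4, 9, 14, 20, 26, 32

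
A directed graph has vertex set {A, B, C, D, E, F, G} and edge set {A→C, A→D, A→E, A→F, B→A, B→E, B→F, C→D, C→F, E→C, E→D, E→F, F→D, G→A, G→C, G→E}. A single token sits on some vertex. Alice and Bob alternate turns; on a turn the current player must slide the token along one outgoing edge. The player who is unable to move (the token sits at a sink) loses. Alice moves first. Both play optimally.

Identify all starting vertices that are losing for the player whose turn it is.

B, D, G

Use the standard recursion: the mover loses at a terminal position; elsewhere, the mover wins exactly when some move hands the opponent an L position.
Every edge goes from a vertex to one that appears earlier in the order D, F, C, E, A, B, G, so processing vertices in that order labels each vertex after all of its successors.
D: no outgoing edge → L
F: W (go to D, an L position)
C: W (go to D, an L position)
E: W (go to D, an L position)
A: W (go to D, an L position)
B: L (options A(W), E(W), F(W) are all W)
G: L (options A(W), E(W), C(W) are all W)
The losing starting vertices are exactly the entries labelled L in this table (3 of them).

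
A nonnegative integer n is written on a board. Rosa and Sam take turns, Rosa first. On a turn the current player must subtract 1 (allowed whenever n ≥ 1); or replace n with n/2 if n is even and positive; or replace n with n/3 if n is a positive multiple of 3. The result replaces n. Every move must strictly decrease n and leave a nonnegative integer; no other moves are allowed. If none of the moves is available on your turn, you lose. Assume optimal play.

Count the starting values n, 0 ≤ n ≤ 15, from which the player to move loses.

7

Classify positions by backward induction: terminal positions (no move available) are L. From any other position, the mover wins iff some move reaches an L.
n=0: no move → L
n=1: can move to 0, which is L ⇒ W
n=2: the only move is to 1(W), a W ⇒ L
n=3: can move to 2, which is L ⇒ W
n=4: can move to 2, which is L ⇒ W
n=5: the only move is to 4(W), a W ⇒ L
n=6: can move to 2, which is L ⇒ W
n=7: the only move is to 6(W), a W ⇒ L
n=8: can move to 7, which is L ⇒ W
n=9: moves to 3(W), 8(W); every one is W ⇒ L
n=10: can move to 5, which is L ⇒ W
n=11: the only move is to 10(W), a W ⇒ L
n=12: can move to 11, which is L ⇒ W
n=13: the only move is to 12(W), a W ⇒ L
n=14: can move to 7, which is L ⇒ W
n=15: can move to 5, which is L ⇒ W
L entries with 0 ≤ n ≤ 15: n = 0, 2, 5, 7, 9, 11, 13; that makes 7.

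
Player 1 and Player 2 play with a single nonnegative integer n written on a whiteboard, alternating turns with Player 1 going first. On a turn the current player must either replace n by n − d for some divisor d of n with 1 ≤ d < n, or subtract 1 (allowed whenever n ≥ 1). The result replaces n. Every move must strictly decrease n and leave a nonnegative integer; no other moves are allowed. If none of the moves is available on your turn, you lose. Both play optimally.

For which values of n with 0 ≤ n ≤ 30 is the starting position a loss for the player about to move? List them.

Work bottom-up. With no move the player to move loses. Otherwise the position is W if at least one move leads to an L position for the opponent, and L if every move leads to a W.
n=0: no move → L
n=1: W (go to 0, an L position)
n=2: L (sole option 1(W) is W)
n=3: W (go to 2, an L position)
n=4: W (go to 2, an L position)
n=5: L (sole option 4(W) is W)
n=6: W (go to 5, an L position)
n=7: L (sole option 6(W) is W)
n=8: W (go to 7, an L position)
n=9: L (options 6(W), 8(W) are all W)
n=10: W (go to 5, an L position)
n=11: L (sole option 10(W) is W)
n=12: W (go to 9, an L position)
n=13: L (sole option 12(W) is W)
n=14: W (go to 7, an L position)
n=15: L (options 10(W), 12(W), 14(W) are all W)
n=16: W (go to 15, an L position)
n=17: L (sole option 16(W) is W)
n=18: W (go to 9, an L position)
n=19: L (sole option 18(W) is W)
n=20: W (go to 15, an L position)
n=21: L (options 14(W), 18(W), 20(W) are all W)
n=22: W (go to 11, an L position)
n=23: L (sole option 22(W) is W)
n=24: W (go to 21, an L position)
n=25: L (options 20(W), 24(W) are all W)
n=26: W (go to 13, an L position)
n=27: L (options 18(W), 24(W), 26(W) are all W)
n=28: W (go to 21, an L position)
n=29: L (sole option 28(W) is W)
n=30: W (go to 15, an L position)
Reading off the rows marked L gives the requested list; there are 15 such values of n.

0, 2, 5, 7, 9, 11, 13, 15, 17, 19, 21, 23, 25, 27, 29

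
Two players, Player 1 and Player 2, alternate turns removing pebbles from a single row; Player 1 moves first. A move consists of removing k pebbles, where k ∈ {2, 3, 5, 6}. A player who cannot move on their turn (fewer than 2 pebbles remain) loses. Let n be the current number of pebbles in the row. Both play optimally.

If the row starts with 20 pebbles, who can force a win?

Player 1 wins.

Label each position W (a win for the player to move) or L (a loss). A position with no legal move is L; any other position is W exactly when some move reaches an L, and L when every move reaches a W.
n=0: no move → L
n=1: no move → L
n=2: can move to 0, which is L ⇒ W
n=3: can move to 1, which is L ⇒ W
n=4: can move to 1, which is L ⇒ W
n=5: can move to 0, which is L ⇒ W
n=6: can move to 1, which is L ⇒ W
n=7: can move to 1, which is L ⇒ W
n=8: moves to 6(W), 5(W), 3(W), 2(W); every one is W ⇒ L
n=9: moves to 7(W), 6(W), 4(W), 3(W); every one is W ⇒ L
n=10: can move to 8, which is L ⇒ W
n=11: can move to 9, which is L ⇒ W
n=12: can move to 9, which is L ⇒ W
n=13: can move to 8, which is L ⇒ W
n=14: can move to 9, which is L ⇒ W
n=15: can move to 9, which is L ⇒ W
n=16: moves to 14(W), 13(W), 11(W), 10(W); every one is W ⇒ L
n=17: moves to 15(W), 14(W), 12(W), 11(W); every one is W ⇒ L
n=18: can move to 16, which is L ⇒ W
n=19: can move to 17, which is L ⇒ W
n=20: can move to 17, which is L ⇒ W
The starting position 20 is W: Player 1 should remove 3, leaving 17, handing over an L position.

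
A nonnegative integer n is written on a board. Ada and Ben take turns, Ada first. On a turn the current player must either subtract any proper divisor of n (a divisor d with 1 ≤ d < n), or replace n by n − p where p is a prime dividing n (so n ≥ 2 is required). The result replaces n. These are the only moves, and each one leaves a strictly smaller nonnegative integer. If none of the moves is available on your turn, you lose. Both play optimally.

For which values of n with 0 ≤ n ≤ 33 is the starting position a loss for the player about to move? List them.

Build the W/L table. Terminal = L. A non-terminal position is W if it has a move to some L; otherwise it is L.
n=0: no move → L
n=1: no move → L
n=2: →0(L), so W
n=3: →0(L), so W
n=4: →2(W), 3(W) — all W, so L
n=5: →0(L), so W
n=6: →4(L), so W
n=7: →0(L), so W
n=8: →4(L), so W
n=9: →6(W), 8(W) — all W, so L
n=10: →9(L), so W
n=11: →0(L), so W
n=12: →9(L), so W
n=13: →0(L), so W
n=14: →7(W), 12(W), 13(W) — all W, so L
n=15: →14(L), so W
n=16: →14(L), so W
n=17: →0(L), so W
n=18: →9(L), so W
n=19: →0(L), so W
n=20: →10(W), 15(W), 16(W), 18(W), 19(W) — all W, so L
n=21: →14(L), so W
n=22: →20(L), so W
n=23: →0(L), so W
n=24: →20(L), so W
n=25: →20(L), so W
n=26: →13(W), 24(W), 25(W) — all W, so L
n=27: →26(L), so W
n=28: →14(L), so W
n=29: →0(L), so W
n=30: →20(L), so W
n=31: →0(L), so W
n=32: →16(W), 24(W), 28(W), 30(W), 31(W) — all W, so L
n=33: →32(L), so W
The losing starting values of n are exactly the entries labelled L in this table (8 of them).

0, 1, 4, 9, 14, 20, 26, 32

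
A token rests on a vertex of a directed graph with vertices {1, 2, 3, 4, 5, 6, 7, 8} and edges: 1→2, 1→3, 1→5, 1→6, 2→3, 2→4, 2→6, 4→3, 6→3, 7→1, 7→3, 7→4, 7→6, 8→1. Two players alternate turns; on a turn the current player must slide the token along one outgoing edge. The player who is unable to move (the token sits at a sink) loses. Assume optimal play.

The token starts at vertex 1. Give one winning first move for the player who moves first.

Move to 5.

Compute win/loss labels from the base case upward. A position with no move is L. Any other position is W if it can reach an L in one move, else L.
Every edge goes from a vertex to one that appears earlier in the order 3, 5, 4, 6, 2, 1, 7, 8, so processing vertices in that order labels each vertex after all of its successors.
3: no outgoing edge → L
5: no outgoing edge → L
4: W (go to 3, an L position)
6: W (go to 3, an L position)
2: W (go to 3, an L position)
1: W (go to 5, an L position)
7: W (go to 3, an L position)
8: L (sole option 1(W) is W)
From 1, the L positions reachable in one move are: 5, 3. Any move reaching one of these is winning.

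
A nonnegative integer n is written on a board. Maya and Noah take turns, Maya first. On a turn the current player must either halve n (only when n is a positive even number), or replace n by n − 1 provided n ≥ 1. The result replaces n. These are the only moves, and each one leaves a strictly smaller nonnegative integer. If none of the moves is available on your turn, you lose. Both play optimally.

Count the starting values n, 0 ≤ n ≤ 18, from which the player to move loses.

9

Build the W/L table. Terminal = L. A non-terminal position is W if it has a move to some L; otherwise it is L.
n=0: no move → L
n=1: →0(L), so W
n=2: →1(W) only, which is W, so L
n=3: →2(L), so W
n=4: →2(L), so W
n=5: →4(W) only, which is W, so L
n=6: →5(L), so W
n=7: →6(W) only, which is W, so L
n=8: →7(L), so W
n=9: →8(W) only, which is W, so L
n=10: →5(L), so W
n=11: →10(W) only, which is W, so L
n=12: →11(L), so W
n=13: →12(W) only, which is W, so L
n=14: →7(L), so W
n=15: →14(W) only, which is W, so L
n=16: →15(L), so W
n=17: →16(W) only, which is W, so L
n=18: →9(L), so W
L entries with 0 ≤ n ≤ 18: n = 0, 2, 5, 7, 9, 11, 13, 15, 17; that makes 9.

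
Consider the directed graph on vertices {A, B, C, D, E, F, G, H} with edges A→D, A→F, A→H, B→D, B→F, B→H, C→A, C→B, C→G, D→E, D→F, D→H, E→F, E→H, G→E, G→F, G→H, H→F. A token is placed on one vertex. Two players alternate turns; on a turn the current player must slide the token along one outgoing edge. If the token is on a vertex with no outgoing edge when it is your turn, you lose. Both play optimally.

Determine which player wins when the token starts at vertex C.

The second player wins.

Work bottom-up. With no move the player to move loses. Otherwise the position is W if at least one move leads to an L position for the opponent, and L if every move leads to a W.
Every edge goes from a vertex to one that appears earlier in the order F, H, E, G, D, A, B, C, so processing vertices in that order labels each vertex after all of its successors.
F: no outgoing edge → L
H: can move to F, which is L ⇒ W
E: can move to F, which is L ⇒ W
G: can move to F, which is L ⇒ W
D: can move to F, which is L ⇒ W
A: can move to F, which is L ⇒ W
B: can move to F, which is L ⇒ W
C: moves to B(W), A(W), G(W); every one is W ⇒ L
The starting position C is L: whatever the player to move does, the opponent receives a W position.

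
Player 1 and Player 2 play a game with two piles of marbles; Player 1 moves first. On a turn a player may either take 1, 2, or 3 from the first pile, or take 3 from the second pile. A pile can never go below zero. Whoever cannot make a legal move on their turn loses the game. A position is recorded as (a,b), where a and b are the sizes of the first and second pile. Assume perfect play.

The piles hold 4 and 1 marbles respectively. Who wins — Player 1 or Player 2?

Player 2 wins.

Positions with no move are L. A position that does have a move is losing for the player to move precisely when every available move leads to a winning position for the opponent. Fill in the labels:
No move ever increases a pile, so every position that can arise here has a ≤ 4 and b ≤ 1; it is enough to label the cells with 0 ≤ a ≤ 4 and 0 ≤ b ≤ 1.
Every move lowers a or b (never raises either), so fill the grid row by row in increasing a, and left to right within a row: each cell's successors are then already labelled.
      b=0  b=1
a=0:    L    L
a=1:    W    W
a=2:    W    W
a=3:    W    W
a=4:    L    L
Cells with no legal move (terminal, hence L): (0,0), (0,1).
The remaining L cells, each justified by listing all of its moves:
(4,0): L (options (3,0)(W), (2,0)(W), (1,0)(W) are all W)
(4,1): L (options (3,1)(W), (2,1)(W), (1,1)(W) are all W)
Every other cell has at least one move into one of the L cells above, so it is W.
The starting position (4,1) is L: whatever Player 1 does, the opponent receives a W position.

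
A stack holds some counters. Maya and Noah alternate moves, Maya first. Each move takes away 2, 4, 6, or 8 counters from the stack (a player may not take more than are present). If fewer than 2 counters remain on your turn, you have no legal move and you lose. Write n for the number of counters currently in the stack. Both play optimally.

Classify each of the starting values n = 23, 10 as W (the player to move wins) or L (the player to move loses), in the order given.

Label each position W (a win for the player to move) or L (a loss). A position with no legal move is L; any other position is W exactly when some move reaches an L, and L when every move reaches a W.
n=0: no move → L
n=1: no move → L
n=2: W (go to 0, an L position)
n=3: W (go to 1, an L position)
n=4: W (go to 0, an L position)
n=5: W (go to 1, an L position)
n=6: W (go to 0, an L position)
n=7: W (go to 1, an L position)
n=8: W (go to 0, an L position)
n=9: W (go to 1, an L position)
n=10: L (options 8(W), 6(W), 4(W), 2(W) are all W)
n=11: L (options 9(W), 7(W), 5(W), 3(W) are all W)
n=12: W (go to 10, an L position)
n=13: W (go to 11, an L position)
n=14: W (go to 10, an L position)
n=15: W (go to 11, an L position)
n=16: W (go to 10, an L position)
n=17: W (go to 11, an L position)
n=18: W (go to 10, an L position)
n=19: W (go to 11, an L position)
n=20: L (options 18(W), 16(W), 14(W), 12(W) are all W)
n=21: L (options 19(W), 17(W), 15(W), 13(W) are all W)
n=22: W (go to 20, an L position)
n=23: W (go to 21, an L position)

23: W, 10: L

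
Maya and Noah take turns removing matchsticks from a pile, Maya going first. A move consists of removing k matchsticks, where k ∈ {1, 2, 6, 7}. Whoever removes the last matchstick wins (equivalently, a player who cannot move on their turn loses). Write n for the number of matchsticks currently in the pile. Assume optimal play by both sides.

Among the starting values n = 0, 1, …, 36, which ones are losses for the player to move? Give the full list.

Compute win/loss labels from the base case upward. A position with no move is L. Any other position is W if it can reach an L in one move, else L.
n=0: no move → L
n=1: →0(L), so W
n=2: →0(L), so W
n=3: →2(W), 1(W) — all W, so L
n=4: →3(L), so W
n=5: →3(L), so W
n=6: →0(L), so W
n=7: →0(L), so W
n=8: →7(W), 6(W), 2(W), 1(W) — all W, so L
n=9: →8(L), so W
n=10: →8(L), so W
n=11: →10(W), 9(W), 5(W), 4(W) — all W, so L
n=12: →11(L), so W
n=13: →11(L), so W
n=14: →8(L), so W
n=15: →8(L), so W
n=16: →15(W), 14(W), 10(W), 9(W) — all W, so L
n=17: →16(L), so W
n=18: →16(L), so W
n=19: →18(W), 17(W), 13(W), 12(W) — all W, so L
n=20: →19(L), so W
n=21: →19(L), so W
n=22: →16(L), so W
n=23: →16(L), so W
n=24: →23(W), 22(W), 18(W), 17(W) — all W, so L
n=25: →24(L), so W
n=26: →24(L), so W
n=27: →26(W), 25(W), 21(W), 20(W) — all W, so L
n=28: →27(L), so W
n=29: →27(L), so W
n=30: →24(L), so W
n=31: →24(L), so W
n=32: →31(W), 30(W), 26(W), 25(W) — all W, so L
n=33: →32(L), so W
n=34: →32(L), so W
n=35: →34(W), 33(W), 29(W), 28(W) — all W, so L
n=36: →35(L), so W
The losing starting values of n are exactly the entries labelled L in this table (10 of them).

0, 3, 8, 11, 16, 19, 24, 27, 32, 35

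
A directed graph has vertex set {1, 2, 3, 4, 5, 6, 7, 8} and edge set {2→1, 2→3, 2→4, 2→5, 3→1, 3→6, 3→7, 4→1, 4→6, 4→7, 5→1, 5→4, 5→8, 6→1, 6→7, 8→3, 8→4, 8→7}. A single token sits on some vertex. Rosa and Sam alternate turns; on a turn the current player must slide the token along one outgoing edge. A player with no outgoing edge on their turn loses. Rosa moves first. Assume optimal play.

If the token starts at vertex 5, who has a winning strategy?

Use the standard recursion: the mover loses at a terminal position; elsewhere, the mover wins exactly when some move hands the opponent an L position.
Every edge goes from a vertex to one that appears earlier in the order 1, 7, 6, 3, 4, 8, 5, 2, so processing vertices in that order labels each vertex after all of its successors.
1: no outgoing edge → L
7: no outgoing edge → L
6: →7(L), so W
3: →7(L), so W
4: →7(L), so W
8: →7(L), so W
5: →1(L), so W
2: →1(L), so W
The starting position 5 is W: Rosa should move to 1, handing over an L position.

Rosa wins.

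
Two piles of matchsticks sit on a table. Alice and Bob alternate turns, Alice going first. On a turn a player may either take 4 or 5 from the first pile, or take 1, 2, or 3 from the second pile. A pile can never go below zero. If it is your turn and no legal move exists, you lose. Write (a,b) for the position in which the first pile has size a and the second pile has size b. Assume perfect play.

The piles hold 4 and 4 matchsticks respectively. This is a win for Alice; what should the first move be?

Work bottom-up. With no move the player to move loses. Otherwise the position is W if at least one move leads to an L position for the opponent, and L if every move leads to a W.
No move ever increases a pile, so every position that can arise here has a ≤ 4 and b ≤ 4; it is enough to label the cells with 0 ≤ a ≤ 4 and 0 ≤ b ≤ 4.
Every move lowers a or b (never raises either), so fill the grid row by row in increasing a, and left to right within a row: each cell's successors are then already labelled.
      b=0  b=1  b=2  b=3  b=4
a=0:    L    W    W    W    L
a=1:    L    W    W    W    L
a=2:    L    W    W    W    L
a=3:    L    W    W    W    L
a=4:    W    L    W    W    W
Cells with no legal move (terminal, hence L): (0,0), (1,0), (2,0), (3,0).
The remaining L cells, each justified by listing all of its moves:
(0,4): only reaches (0,3)(W), (0,2)(W), (0,1)(W), all W → L
(1,4): only reaches (1,3)(W), (1,2)(W), (1,1)(W), all W → L
(2,4): only reaches (2,3)(W), (2,2)(W), (2,1)(W), all W → L
(3,4): only reaches (3,3)(W), (3,2)(W), (3,1)(W), all W → L
(4,1): only reaches (0,1)(W), (4,0)(W), all W → L
Every other cell has at least one move into one of the L cells above, so it is W.
From (4,4), the L positions reachable in one move are: (0,4), (4,1). Any move reaching one of these is winning.

Move to (0,4).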